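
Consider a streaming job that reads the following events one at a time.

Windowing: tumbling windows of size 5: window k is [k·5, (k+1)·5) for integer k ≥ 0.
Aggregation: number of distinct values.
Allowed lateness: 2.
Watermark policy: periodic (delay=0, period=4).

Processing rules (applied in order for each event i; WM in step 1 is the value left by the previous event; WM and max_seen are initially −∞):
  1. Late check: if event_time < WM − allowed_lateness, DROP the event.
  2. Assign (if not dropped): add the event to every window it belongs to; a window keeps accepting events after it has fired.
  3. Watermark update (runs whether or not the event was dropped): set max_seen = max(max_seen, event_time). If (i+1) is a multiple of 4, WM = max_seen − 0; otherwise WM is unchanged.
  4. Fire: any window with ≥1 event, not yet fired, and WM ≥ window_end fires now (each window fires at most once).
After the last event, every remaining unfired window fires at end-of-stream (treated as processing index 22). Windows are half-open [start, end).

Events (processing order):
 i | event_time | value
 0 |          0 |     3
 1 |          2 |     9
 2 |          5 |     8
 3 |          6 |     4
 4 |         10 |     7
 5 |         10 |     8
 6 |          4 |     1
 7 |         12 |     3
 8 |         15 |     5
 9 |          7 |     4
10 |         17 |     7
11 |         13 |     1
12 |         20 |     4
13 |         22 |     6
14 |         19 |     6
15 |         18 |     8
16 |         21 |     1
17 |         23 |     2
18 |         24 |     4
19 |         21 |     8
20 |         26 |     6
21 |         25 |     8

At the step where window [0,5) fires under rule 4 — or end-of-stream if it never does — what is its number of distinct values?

2

i=0 t=0 v=3: → [0,5); WM=−∞
i=1 t=2 v=9: → [0,5); WM=−∞
i=2 t=5 v=8: → [5,10); WM=−∞
i=3 t=6 v=4: → [5,10); WM=6; [0,5) fires=2
i=4 t=10 v=7: → [10,15); WM=6
i=5 t=10 v=8: → [10,15); WM=6
i=6 t=4 v=1: → [0,5); WM=6
i=7 t=12 v=3: → [10,15); WM=12; [5,10) fires=2
i=8 t=15 v=5: → [15,20); WM=12
i=9 t=7 v=4: DROP (t<12-2); WM=12
i=10 t=17 v=7: → [15,20); WM=12
i=11 t=13 v=1: → [10,15); WM=17; [10,15) fires=4
i=12 t=20 v=4: → [20,25); WM=17
i=13 t=22 v=6: → [20,25); WM=17
i=14 t=19 v=6: → [15,20); WM=17
i=15 t=18 v=8: → [15,20); WM=22; [15,20) fires=4
i=16 t=21 v=1: → [20,25); WM=22
i=17 t=23 v=2: → [20,25); WM=22
i=18 t=24 v=4: → [20,25); WM=22
i=19 t=21 v=8: → [20,25); WM=24
i=20 t=26 v=6: → [25,30); WM=24
i=21 t=25 v=8: → [25,30); WM=24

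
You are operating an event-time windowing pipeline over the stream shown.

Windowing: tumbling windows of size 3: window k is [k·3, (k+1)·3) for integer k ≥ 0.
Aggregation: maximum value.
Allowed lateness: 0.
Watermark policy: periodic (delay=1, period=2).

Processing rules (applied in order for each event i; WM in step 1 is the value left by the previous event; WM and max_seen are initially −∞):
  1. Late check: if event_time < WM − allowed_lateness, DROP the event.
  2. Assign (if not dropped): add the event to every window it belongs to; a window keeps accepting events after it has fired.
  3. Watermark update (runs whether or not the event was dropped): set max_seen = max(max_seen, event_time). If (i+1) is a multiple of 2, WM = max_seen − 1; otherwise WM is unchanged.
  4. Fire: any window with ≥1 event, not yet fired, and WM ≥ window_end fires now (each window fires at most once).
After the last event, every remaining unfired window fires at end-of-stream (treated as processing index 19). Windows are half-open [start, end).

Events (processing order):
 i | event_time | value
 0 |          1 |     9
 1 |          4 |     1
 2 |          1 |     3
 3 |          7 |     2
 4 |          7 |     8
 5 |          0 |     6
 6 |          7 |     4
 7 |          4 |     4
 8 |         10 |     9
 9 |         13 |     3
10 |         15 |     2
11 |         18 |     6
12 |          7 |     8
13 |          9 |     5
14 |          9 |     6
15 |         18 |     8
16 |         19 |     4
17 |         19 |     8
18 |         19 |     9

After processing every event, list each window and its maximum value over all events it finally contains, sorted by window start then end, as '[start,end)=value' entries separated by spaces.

[0,3)=9 [3,6)=1 [6,9)=8 [9,12)=9 [12,15)=3 [15,18)=2 [18,21)=9

i=0 t=1 v=9: → [0,3); WM=−∞
i=1 t=4 v=1: → [3,6); WM=3; [0,3) fires=9
i=2 t=1 v=3: DROP (t<3-0); WM=3
i=3 t=7 v=2: → [6,9); WM=6; [3,6) fires=1
i=4 t=7 v=8: → [6,9); WM=6
i=5 t=0 v=6: DROP (t<6-0); WM=6
i=6 t=7 v=4: → [6,9); WM=6
i=7 t=4 v=4: DROP (t<6-0); WM=6
i=8 t=10 v=9: → [9,12); WM=6
i=9 t=13 v=3: → [12,15); WM=12; [6,9) fires=8 [9,12) fires=9
i=10 t=15 v=2: → [15,18); WM=12
i=11 t=18 v=6: → [18,21); WM=17; [12,15) fires=3
i=12 t=7 v=8: DROP (t<17-0); WM=17
i=13 t=9 v=5: DROP (t<17-0); WM=17
i=14 t=9 v=6: DROP (t<17-0); WM=17
i=15 t=18 v=8: → [18,21); WM=17
i=16 t=19 v=4: → [18,21); WM=17
i=17 t=19 v=8: → [18,21); WM=18; [15,18) fires=2
i=18 t=19 v=9: → [18,21); WM=18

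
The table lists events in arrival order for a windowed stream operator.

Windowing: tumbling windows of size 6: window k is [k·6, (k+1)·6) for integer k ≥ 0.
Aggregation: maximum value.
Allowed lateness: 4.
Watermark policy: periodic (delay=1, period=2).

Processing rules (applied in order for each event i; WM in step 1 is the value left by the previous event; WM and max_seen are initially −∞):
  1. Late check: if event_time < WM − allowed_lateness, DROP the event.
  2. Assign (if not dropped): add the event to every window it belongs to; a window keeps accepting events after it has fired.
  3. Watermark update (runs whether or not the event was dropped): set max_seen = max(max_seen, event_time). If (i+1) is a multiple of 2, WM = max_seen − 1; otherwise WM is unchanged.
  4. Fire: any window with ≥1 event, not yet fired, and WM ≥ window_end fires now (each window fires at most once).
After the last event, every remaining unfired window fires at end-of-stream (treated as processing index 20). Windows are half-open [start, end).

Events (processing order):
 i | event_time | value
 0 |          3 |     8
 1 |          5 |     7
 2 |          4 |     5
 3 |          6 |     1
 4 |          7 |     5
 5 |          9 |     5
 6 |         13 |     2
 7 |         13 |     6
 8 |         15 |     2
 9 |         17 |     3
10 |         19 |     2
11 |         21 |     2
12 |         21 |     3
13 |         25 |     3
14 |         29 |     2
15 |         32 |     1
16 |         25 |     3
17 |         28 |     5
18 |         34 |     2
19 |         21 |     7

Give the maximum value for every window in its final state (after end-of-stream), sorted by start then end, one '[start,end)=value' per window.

i=0 t=3 v=8: → [0,6); WM=−∞
i=1 t=5 v=7: → [0,6); WM=4
i=2 t=4 v=5: → [0,6); WM=4
i=3 t=6 v=1: → [6,12); WM=5
i=4 t=7 v=5: → [6,12); WM=5
i=5 t=9 v=5: → [6,12); WM=8; [0,6) fires=8
i=6 t=13 v=2: → [12,18); WM=8
i=7 t=13 v=6: → [12,18); WM=12; [6,12) fires=5
i=8 t=15 v=2: → [12,18); WM=12
i=9 t=17 v=3: → [12,18); WM=16
i=10 t=19 v=2: → [18,24); WM=16
i=11 t=21 v=2: → [18,24); WM=20; [12,18) fires=6
i=12 t=21 v=3: → [18,24); WM=20
i=13 t=25 v=3: → [24,30); WM=24; [18,24) fires=3
i=14 t=29 v=2: → [24,30); WM=24
i=15 t=32 v=1: → [30,36); WM=31; [24,30) fires=3
i=16 t=25 v=3: DROP (t<31-4); WM=31
i=17 t=28 v=5: → [24,30); WM=31
i=18 t=34 v=2: → [30,36); WM=31
i=19 t=21 v=7: DROP (t<31-4); WM=33

[0,6)=8 [6,12)=5 [12,18)=6 [18,24)=3 [24,30)=5 [30,36)=2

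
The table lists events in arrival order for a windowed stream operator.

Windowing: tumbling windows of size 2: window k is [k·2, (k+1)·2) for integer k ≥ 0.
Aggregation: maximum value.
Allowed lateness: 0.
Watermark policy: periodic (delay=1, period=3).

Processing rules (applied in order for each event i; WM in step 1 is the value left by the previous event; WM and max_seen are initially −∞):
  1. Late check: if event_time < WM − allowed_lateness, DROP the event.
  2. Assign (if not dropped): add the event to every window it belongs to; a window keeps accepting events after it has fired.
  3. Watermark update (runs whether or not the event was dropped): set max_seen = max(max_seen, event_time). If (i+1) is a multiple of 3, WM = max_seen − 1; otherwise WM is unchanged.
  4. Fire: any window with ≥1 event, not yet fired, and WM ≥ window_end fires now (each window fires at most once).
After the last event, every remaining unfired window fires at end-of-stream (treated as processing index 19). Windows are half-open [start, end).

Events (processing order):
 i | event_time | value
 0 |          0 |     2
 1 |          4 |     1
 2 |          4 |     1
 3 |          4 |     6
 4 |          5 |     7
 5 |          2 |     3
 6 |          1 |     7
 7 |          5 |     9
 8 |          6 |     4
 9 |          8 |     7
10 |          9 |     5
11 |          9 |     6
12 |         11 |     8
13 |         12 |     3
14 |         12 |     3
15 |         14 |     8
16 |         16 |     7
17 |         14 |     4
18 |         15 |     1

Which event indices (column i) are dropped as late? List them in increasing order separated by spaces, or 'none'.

5 6

i=0 t=0 v=2: → [0,2); WM=−∞
i=1 t=4 v=1: → [4,6); WM=−∞
i=2 t=4 v=1: → [4,6); WM=3; [0,2) fires=2
i=3 t=4 v=6: → [4,6); WM=3
i=4 t=5 v=7: → [4,6); WM=3
i=5 t=2 v=3: DROP (t<3-0); WM=4
i=6 t=1 v=7: DROP (t<4-0); WM=4
i=7 t=5 v=9: → [4,6); WM=4
i=8 t=6 v=4: → [6,8); WM=5
i=9 t=8 v=7: → [8,10); WM=5
i=10 t=9 v=5: → [8,10); WM=5
i=11 t=9 v=6: → [8,10); WM=8; [4,6) fires=9 [6,8) fires=4
i=12 t=11 v=8: → [10,12); WM=8
i=13 t=12 v=3: → [12,14); WM=8
i=14 t=12 v=3: → [12,14); WM=11; [8,10) fires=7
i=15 t=14 v=8: → [14,16); WM=11
i=16 t=16 v=7: → [16,18); WM=11
i=17 t=14 v=4: → [14,16); WM=15; [10,12) fires=8 [12,14) fires=3
i=18 t=15 v=1: → [14,16); WM=15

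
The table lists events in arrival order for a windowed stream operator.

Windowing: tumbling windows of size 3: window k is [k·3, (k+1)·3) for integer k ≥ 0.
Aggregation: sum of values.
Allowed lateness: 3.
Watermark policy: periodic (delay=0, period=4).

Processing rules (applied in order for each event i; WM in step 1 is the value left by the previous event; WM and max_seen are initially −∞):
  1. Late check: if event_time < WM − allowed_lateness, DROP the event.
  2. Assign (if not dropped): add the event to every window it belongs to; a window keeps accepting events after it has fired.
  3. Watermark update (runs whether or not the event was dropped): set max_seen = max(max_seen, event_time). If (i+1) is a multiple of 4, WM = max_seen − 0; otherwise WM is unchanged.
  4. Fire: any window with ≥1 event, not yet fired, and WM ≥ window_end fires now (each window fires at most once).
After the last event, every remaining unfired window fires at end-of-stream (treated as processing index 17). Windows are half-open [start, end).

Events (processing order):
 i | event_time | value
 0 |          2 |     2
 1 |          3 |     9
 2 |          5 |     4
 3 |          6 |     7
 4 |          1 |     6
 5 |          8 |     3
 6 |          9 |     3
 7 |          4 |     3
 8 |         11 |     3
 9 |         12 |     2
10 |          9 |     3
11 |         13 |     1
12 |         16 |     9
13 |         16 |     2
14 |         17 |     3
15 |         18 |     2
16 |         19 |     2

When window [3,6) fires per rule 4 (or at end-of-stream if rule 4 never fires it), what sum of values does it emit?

i=0 t=2 v=2: → [0,3); WM=−∞
i=1 t=3 v=9: → [3,6); WM=−∞
i=2 t=5 v=4: → [3,6); WM=−∞
i=3 t=6 v=7: → [6,9); WM=6; [0,3) fires=2 [3,6) fires=13
i=4 t=1 v=6: DROP (t<6-3); WM=6
i=5 t=8 v=3: → [6,9); WM=6
i=6 t=9 v=3: → [9,12); WM=6
i=7 t=4 v=3: → [3,6); WM=9; [6,9) fires=10
i=8 t=11 v=3: → [9,12); WM=9
i=9 t=12 v=2: → [12,15); WM=9
i=10 t=9 v=3: → [9,12); WM=9
i=11 t=13 v=1: → [12,15); WM=13; [9,12) fires=9
i=12 t=16 v=9: → [15,18); WM=13
i=13 t=16 v=2: → [15,18); WM=13
i=14 t=17 v=3: → [15,18); WM=13
i=15 t=18 v=2: → [18,21); WM=18; [12,15) fires=3 [15,18) fires=14
i=16 t=19 v=2: → [18,21); WM=18

13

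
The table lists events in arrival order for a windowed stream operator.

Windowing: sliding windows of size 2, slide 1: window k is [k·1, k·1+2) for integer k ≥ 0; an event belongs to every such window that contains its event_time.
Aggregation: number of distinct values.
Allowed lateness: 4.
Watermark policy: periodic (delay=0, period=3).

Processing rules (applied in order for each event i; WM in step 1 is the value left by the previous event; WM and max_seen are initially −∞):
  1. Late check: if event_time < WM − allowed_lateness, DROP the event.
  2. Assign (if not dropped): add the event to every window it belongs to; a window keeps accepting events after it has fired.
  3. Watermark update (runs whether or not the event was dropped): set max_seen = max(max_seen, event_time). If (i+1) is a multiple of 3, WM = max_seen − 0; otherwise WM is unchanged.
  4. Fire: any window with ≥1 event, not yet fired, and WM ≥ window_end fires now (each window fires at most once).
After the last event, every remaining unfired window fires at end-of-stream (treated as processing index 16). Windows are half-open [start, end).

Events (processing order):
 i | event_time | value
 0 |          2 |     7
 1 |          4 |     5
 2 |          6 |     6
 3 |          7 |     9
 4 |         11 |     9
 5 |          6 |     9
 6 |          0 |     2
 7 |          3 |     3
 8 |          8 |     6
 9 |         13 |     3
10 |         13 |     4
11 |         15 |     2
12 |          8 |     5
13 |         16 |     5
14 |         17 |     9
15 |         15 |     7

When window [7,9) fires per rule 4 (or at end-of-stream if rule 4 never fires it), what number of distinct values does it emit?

i=0 t=2 v=7: → [2,4),[1,3); WM=−∞
i=1 t=4 v=5: → [4,6),[3,5); WM=−∞
i=2 t=6 v=6: → [6,8),[5,7); WM=6; [1,3) fires=1 [2,4) fires=1 [3,5) fires=1 [4,6) fires=1
i=3 t=7 v=9: → [7,9),[6,8); WM=6
i=4 t=11 v=9: → [11,13),[10,12); WM=6
i=5 t=6 v=9: → [6,8),[5,7); WM=11; [5,7) fires=2 [6,8) fires=2 [7,9) fires=1
i=6 t=0 v=2: DROP (t<11-4); WM=11
i=7 t=3 v=3: DROP (t<11-4); WM=11
i=8 t=8 v=6: → [8,10),[7,9); WM=11; [8,10) fires=1
i=9 t=13 v=3: → [13,15),[12,14); WM=11
i=10 t=13 v=4: → [13,15),[12,14); WM=11
i=11 t=15 v=2: → [15,17),[14,16); WM=15; [10,12) fires=1 [11,13) fires=1 [12,14) fires=2 [13,15) fires=2
i=12 t=8 v=5: DROP (t<15-4); WM=15
i=13 t=16 v=5: → [16,18),[15,17); WM=15
i=14 t=17 v=9: → [17,19),[16,18); WM=17; [14,16) fires=1 [15,17) fires=2
i=15 t=15 v=7: → [15,17),[14,16); WM=17

1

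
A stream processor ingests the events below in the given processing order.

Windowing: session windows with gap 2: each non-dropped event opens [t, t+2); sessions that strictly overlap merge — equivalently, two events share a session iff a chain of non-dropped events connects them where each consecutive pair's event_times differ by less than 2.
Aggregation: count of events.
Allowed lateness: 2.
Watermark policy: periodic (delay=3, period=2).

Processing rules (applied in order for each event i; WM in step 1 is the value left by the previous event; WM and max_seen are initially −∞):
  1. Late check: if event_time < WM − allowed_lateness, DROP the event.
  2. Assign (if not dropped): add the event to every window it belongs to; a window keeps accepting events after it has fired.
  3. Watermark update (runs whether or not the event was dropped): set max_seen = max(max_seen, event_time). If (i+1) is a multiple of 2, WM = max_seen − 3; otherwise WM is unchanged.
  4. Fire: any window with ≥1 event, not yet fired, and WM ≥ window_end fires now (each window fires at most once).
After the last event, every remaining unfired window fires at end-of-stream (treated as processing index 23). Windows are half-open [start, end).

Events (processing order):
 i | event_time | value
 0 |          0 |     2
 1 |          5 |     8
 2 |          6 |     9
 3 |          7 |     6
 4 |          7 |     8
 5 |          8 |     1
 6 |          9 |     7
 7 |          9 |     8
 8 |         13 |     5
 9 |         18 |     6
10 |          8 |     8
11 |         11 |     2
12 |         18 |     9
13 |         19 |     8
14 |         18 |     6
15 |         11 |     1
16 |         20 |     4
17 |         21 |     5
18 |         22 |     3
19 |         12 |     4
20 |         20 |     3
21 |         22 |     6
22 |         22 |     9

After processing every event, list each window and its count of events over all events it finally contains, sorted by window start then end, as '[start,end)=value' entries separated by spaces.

i=0 t=0 v=2: → [0,2); WM=−∞
i=1 t=5 v=8: → [5,7); WM=2
i=2 t=6 v=9: → [5,8); WM=2
i=3 t=7 v=6: → [5,9); WM=4
i=4 t=7 v=8: → [5,9); WM=4
i=5 t=8 v=1: → [5,10); WM=5
i=6 t=9 v=7: → [5,11); WM=5
i=7 t=9 v=8: → [5,11); WM=6
i=8 t=13 v=5: → [13,15); WM=6
i=9 t=18 v=6: → [18,20); WM=15
i=10 t=8 v=8: DROP (t<15-2); WM=15
i=11 t=11 v=2: DROP (t<15-2); WM=15
i=12 t=18 v=9: → [18,20); WM=15
i=13 t=19 v=8: → [18,21); WM=16
i=14 t=18 v=6: → [18,21); WM=16
i=15 t=11 v=1: DROP (t<16-2); WM=16
i=16 t=20 v=4: → [18,22); WM=16
i=17 t=21 v=5: → [18,23); WM=18
i=18 t=22 v=3: → [18,24); WM=18
i=19 t=12 v=4: DROP (t<18-2); WM=19
i=20 t=20 v=3: → [18,24); WM=19
i=21 t=22 v=6: → [18,24); WM=19
i=22 t=22 v=9: → [18,24); WM=19

[0,2)=1 [5,11)=7 [13,15)=1 [18,24)=10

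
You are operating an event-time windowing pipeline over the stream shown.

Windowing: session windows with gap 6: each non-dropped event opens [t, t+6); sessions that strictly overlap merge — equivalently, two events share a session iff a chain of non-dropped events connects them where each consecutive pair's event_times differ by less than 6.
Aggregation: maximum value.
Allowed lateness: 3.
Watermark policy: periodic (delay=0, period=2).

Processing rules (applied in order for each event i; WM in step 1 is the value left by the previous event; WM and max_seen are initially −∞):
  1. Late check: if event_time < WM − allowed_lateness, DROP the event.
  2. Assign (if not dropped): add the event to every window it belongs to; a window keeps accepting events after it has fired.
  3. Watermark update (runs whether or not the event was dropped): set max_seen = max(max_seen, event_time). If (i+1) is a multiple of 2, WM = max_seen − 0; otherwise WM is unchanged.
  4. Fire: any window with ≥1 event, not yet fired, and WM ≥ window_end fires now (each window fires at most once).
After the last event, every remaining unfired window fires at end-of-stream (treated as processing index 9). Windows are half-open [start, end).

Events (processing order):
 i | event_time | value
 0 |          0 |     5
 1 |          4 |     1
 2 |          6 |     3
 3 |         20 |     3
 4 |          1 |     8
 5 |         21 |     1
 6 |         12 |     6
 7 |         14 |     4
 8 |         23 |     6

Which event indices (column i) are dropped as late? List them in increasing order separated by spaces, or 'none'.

i=0 t=0 v=5: → [0,6); WM=−∞
i=1 t=4 v=1: → [0,10); WM=4
i=2 t=6 v=3: → [0,12); WM=4
i=3 t=20 v=3: → [20,26); WM=20
i=4 t=1 v=8: DROP (t<20-3); WM=20
i=5 t=21 v=1: → [20,27); WM=21
i=6 t=12 v=6: DROP (t<21-3); WM=21
i=7 t=14 v=4: DROP (t<21-3); WM=21
i=8 t=23 v=6: → [20,29); WM=21

4 6 7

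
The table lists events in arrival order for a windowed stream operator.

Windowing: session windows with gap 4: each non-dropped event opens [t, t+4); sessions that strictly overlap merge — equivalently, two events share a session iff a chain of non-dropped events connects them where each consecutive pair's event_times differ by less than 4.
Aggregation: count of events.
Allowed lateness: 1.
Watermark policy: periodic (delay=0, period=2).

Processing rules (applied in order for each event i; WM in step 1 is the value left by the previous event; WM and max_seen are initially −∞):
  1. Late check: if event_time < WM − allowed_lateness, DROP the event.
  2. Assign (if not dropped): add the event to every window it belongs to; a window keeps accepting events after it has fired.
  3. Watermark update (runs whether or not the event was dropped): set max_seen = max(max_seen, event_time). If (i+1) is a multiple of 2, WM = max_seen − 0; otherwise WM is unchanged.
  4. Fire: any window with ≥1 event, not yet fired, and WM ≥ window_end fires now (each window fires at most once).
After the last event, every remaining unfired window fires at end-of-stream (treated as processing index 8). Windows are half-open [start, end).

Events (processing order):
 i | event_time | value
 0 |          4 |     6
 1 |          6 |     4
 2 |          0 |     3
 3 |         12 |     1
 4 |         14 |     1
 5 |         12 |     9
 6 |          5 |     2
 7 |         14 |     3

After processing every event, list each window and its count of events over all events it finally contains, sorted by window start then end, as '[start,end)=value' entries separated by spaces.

[4,10)=2 [12,18)=4

i=0 t=4 v=6: → [4,8); WM=−∞
i=1 t=6 v=4: → [4,10); WM=6
i=2 t=0 v=3: DROP (t<6-1); WM=6
i=3 t=12 v=1: → [12,16); WM=12
i=4 t=14 v=1: → [12,18); WM=12
i=5 t=12 v=9: → [12,18); WM=14
i=6 t=5 v=2: DROP (t<14-1); WM=14
i=7 t=14 v=3: → [12,18); WM=14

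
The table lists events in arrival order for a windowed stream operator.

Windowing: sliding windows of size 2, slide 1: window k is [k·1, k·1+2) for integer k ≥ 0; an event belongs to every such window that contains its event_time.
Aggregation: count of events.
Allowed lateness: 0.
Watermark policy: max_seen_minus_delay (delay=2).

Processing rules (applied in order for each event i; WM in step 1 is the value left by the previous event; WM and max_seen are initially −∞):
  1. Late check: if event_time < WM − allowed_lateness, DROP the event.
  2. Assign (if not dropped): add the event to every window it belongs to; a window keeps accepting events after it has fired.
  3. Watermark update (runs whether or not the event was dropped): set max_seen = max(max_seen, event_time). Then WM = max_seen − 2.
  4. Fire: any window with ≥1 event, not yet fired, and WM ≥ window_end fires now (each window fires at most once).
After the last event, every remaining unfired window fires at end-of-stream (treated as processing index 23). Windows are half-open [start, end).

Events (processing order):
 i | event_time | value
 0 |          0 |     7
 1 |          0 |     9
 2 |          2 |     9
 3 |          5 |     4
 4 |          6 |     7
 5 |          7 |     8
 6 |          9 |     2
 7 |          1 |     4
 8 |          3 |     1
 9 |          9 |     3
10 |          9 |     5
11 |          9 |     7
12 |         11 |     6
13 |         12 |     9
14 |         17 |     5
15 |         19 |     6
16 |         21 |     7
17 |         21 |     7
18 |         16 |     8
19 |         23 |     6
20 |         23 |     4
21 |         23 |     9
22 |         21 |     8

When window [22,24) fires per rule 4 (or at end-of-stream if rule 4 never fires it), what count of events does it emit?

i=0 t=0 v=7: → [0,2); WM=-2
i=1 t=0 v=9: → [0,2); WM=-2
i=2 t=2 v=9: → [2,4),[1,3); WM=0
i=3 t=5 v=4: → [5,7),[4,6); WM=3; [0,2) fires=2 [1,3) fires=1
i=4 t=6 v=7: → [6,8),[5,7); WM=4; [2,4) fires=1
i=5 t=7 v=8: → [7,9),[6,8); WM=5
i=6 t=9 v=2: → [9,11),[8,10); WM=7; [4,6) fires=1 [5,7) fires=2
i=7 t=1 v=4: DROP (t<7-0); WM=7
i=8 t=3 v=1: DROP (t<7-0); WM=7
i=9 t=9 v=3: → [9,11),[8,10); WM=7
i=10 t=9 v=5: → [9,11),[8,10); WM=7
i=11 t=9 v=7: → [9,11),[8,10); WM=7
i=12 t=11 v=6: → [11,13),[10,12); WM=9; [6,8) fires=2 [7,9) fires=1
i=13 t=12 v=9: → [12,14),[11,13); WM=10; [8,10) fires=4
i=14 t=17 v=5: → [17,19),[16,18); WM=15; [9,11) fires=4 [10,12) fires=1 [11,13) fires=2 [12,14) fires=1
i=15 t=19 v=6: → [19,21),[18,20); WM=17
i=16 t=21 v=7: → [21,23),[20,22); WM=19; [16,18) fires=1 [17,19) fires=1
i=17 t=21 v=7: → [21,23),[20,22); WM=19
i=18 t=16 v=8: DROP (t<19-0); WM=19
i=19 t=23 v=6: → [23,25),[22,24); WM=21; [18,20) fires=1 [19,21) fires=1
i=20 t=23 v=4: → [23,25),[22,24); WM=21
i=21 t=23 v=9: → [23,25),[22,24); WM=21
i=22 t=21 v=8: → [21,23),[20,22); WM=21

3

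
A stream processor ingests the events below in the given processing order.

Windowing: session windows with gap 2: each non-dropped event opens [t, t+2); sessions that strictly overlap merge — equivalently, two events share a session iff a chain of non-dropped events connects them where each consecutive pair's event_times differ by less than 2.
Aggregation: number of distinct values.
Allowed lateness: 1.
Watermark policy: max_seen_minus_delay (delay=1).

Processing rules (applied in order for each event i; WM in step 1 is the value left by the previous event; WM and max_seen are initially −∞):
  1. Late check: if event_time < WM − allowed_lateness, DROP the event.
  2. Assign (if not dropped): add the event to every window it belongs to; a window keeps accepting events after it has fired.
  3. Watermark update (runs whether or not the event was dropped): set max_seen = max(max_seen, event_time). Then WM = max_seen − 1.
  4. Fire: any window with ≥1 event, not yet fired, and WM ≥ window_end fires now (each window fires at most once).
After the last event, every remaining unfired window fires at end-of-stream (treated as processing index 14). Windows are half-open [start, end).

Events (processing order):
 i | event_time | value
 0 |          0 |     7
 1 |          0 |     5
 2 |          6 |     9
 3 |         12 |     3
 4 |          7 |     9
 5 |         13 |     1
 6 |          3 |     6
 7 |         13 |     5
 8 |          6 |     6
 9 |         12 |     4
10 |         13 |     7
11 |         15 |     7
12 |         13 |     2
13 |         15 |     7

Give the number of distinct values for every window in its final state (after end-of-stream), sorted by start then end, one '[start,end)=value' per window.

[0,2)=2 [6,8)=1 [12,15)=6 [15,17)=1

i=0 t=0 v=7: → [0,2); WM=-1
i=1 t=0 v=5: → [0,2); WM=-1
i=2 t=6 v=9: → [6,8); WM=5
i=3 t=12 v=3: → [12,14); WM=11
i=4 t=7 v=9: DROP (t<11-1); WM=11
i=5 t=13 v=1: → [12,15); WM=12
i=6 t=3 v=6: DROP (t<12-1); WM=12
i=7 t=13 v=5: → [12,15); WM=12
i=8 t=6 v=6: DROP (t<12-1); WM=12
i=9 t=12 v=4: → [12,15); WM=12
i=10 t=13 v=7: → [12,15); WM=12
i=11 t=15 v=7: → [15,17); WM=14
i=12 t=13 v=2: → [12,15); WM=14
i=13 t=15 v=7: → [15,17); WM=14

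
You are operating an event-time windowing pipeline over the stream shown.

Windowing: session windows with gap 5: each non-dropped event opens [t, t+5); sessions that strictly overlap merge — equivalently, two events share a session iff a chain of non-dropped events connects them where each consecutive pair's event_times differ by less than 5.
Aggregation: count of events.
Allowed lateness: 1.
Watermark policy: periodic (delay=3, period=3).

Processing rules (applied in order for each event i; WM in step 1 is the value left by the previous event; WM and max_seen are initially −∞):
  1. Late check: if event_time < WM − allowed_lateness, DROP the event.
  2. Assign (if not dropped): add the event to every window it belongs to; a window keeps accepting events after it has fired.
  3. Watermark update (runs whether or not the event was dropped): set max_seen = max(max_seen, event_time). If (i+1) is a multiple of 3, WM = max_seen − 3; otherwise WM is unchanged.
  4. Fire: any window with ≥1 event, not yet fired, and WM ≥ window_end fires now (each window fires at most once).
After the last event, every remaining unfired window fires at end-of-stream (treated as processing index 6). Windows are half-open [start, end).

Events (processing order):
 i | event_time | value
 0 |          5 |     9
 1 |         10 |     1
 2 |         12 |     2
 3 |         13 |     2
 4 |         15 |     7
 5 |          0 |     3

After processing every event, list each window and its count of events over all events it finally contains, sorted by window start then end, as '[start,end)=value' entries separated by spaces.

[5,10)=1 [10,20)=4

i=0 t=5 v=9: → [5,10); WM=−∞
i=1 t=10 v=1: → [10,15); WM=−∞
i=2 t=12 v=2: → [10,17); WM=9
i=3 t=13 v=2: → [10,18); WM=9
i=4 t=15 v=7: → [10,20); WM=9
i=5 t=0 v=3: DROP (t<9-1); WM=12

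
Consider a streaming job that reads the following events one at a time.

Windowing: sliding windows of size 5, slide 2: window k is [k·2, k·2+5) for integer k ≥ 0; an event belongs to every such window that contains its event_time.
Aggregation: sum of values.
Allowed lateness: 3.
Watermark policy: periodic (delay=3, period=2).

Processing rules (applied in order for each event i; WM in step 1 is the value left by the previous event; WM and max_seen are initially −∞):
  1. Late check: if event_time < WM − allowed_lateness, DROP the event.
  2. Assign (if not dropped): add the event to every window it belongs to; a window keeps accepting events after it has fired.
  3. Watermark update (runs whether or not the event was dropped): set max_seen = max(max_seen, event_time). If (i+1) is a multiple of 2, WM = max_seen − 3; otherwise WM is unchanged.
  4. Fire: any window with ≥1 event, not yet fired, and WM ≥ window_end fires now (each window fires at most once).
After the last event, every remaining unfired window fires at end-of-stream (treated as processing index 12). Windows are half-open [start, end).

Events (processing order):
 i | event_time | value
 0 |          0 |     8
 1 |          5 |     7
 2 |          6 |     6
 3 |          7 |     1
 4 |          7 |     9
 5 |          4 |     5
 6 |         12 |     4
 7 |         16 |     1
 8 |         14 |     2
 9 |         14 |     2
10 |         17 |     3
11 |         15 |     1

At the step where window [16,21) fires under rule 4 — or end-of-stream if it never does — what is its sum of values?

i=0 t=0 v=8: → [0,5); WM=−∞
i=1 t=5 v=7: → [4,9),[2,7); WM=2
i=2 t=6 v=6: → [6,11),[4,9),[2,7); WM=2
i=3 t=7 v=1: → [6,11),[4,9); WM=4
i=4 t=7 v=9: → [6,11),[4,9); WM=4
i=5 t=4 v=5: → [4,9),[2,7),[0,5); WM=4
i=6 t=12 v=4: → [12,17),[10,15),[8,13); WM=4
i=7 t=16 v=1: → [16,21),[14,19),[12,17); WM=13; [0,5) fires=13 [2,7) fires=18 [4,9) fires=28 [6,11) fires=16 [8,13) fires=4
i=8 t=14 v=2: → [14,19),[12,17),[10,15); WM=13
i=9 t=14 v=2: → [14,19),[12,17),[10,15); WM=13
i=10 t=17 v=3: → [16,21),[14,19); WM=13
i=11 t=15 v=1: → [14,19),[12,17); WM=14

4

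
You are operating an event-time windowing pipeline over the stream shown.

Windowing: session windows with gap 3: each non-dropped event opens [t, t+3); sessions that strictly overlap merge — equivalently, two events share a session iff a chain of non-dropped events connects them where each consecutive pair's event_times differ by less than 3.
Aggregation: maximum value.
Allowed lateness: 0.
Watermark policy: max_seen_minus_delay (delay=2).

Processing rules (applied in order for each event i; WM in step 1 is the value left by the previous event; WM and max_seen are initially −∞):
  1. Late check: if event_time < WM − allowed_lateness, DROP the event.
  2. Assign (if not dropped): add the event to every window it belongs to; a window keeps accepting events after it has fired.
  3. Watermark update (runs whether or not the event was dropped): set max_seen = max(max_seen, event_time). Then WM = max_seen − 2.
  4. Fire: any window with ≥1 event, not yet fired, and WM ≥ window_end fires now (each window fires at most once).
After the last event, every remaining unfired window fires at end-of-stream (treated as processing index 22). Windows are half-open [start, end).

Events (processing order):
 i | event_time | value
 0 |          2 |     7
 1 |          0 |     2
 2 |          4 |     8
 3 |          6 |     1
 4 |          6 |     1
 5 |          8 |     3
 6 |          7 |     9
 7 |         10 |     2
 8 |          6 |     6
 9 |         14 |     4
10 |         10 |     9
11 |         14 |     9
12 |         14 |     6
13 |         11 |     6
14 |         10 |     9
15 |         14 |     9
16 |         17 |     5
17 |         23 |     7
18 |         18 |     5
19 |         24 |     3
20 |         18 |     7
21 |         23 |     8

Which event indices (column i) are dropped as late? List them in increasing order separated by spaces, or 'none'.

i=0 t=2 v=7: → [2,5); WM=0
i=1 t=0 v=2: → [0,5); WM=0
i=2 t=4 v=8: → [0,7); WM=2
i=3 t=6 v=1: → [0,9); WM=4
i=4 t=6 v=1: → [0,9); WM=4
i=5 t=8 v=3: → [0,11); WM=6
i=6 t=7 v=9: → [0,11); WM=6
i=7 t=10 v=2: → [0,13); WM=8
i=8 t=6 v=6: DROP (t<8-0); WM=8
i=9 t=14 v=4: → [14,17); WM=12
i=10 t=10 v=9: DROP (t<12-0); WM=12
i=11 t=14 v=9: → [14,17); WM=12
i=12 t=14 v=6: → [14,17); WM=12
i=13 t=11 v=6: DROP (t<12-0); WM=12
i=14 t=10 v=9: DROP (t<12-0); WM=12
i=15 t=14 v=9: → [14,17); WM=12
i=16 t=17 v=5: → [17,20); WM=15
i=17 t=23 v=7: → [23,26); WM=21
i=18 t=18 v=5: DROP (t<21-0); WM=21
i=19 t=24 v=3: → [23,27); WM=22
i=20 t=18 v=7: DROP (t<22-0); WM=22
i=21 t=23 v=8: → [23,27); WM=22

8 10 13 14 18 20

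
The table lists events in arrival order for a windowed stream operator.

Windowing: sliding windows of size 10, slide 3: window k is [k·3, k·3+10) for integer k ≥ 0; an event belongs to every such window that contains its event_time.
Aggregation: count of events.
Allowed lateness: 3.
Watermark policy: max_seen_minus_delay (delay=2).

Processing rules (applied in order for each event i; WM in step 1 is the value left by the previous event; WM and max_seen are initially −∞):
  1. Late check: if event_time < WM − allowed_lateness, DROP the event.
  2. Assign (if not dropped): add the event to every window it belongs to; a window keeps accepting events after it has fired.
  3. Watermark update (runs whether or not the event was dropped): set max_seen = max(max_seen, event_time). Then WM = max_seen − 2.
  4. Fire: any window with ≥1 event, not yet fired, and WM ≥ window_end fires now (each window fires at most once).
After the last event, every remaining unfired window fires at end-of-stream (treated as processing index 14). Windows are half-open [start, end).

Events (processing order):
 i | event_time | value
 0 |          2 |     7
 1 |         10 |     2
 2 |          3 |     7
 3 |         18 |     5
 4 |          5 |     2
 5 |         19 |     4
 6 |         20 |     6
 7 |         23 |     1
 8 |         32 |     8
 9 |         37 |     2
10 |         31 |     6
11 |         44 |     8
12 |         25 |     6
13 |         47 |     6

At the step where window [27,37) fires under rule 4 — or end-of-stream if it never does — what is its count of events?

1

i=0 t=2 v=7: → [0,10); WM=0
i=1 t=10 v=2: → [9,19),[6,16),[3,13); WM=8
i=2 t=3 v=7: DROP (t<8-3); WM=8
i=3 t=18 v=5: → [18,28),[15,25),[12,22),[9,19); WM=16; [0,10) fires=1 [3,13) fires=1 [6,16) fires=1
i=4 t=5 v=2: DROP (t<16-3); WM=16
i=5 t=19 v=4: → [18,28),[15,25),[12,22); WM=17
i=6 t=20 v=6: → [18,28),[15,25),[12,22); WM=18
i=7 t=23 v=1: → [21,31),[18,28),[15,25); WM=21; [9,19) fires=2
i=8 t=32 v=8: → [30,40),[27,37),[24,34); WM=30; [12,22) fires=3 [15,25) fires=4 [18,28) fires=4
i=9 t=37 v=2: → [36,46),[33,43),[30,40); WM=35; [21,31) fires=1 [24,34) fires=1
i=10 t=31 v=6: DROP (t<35-3); WM=35
i=11 t=44 v=8: → [42,52),[39,49),[36,46); WM=42; [27,37) fires=1 [30,40) fires=2
i=12 t=25 v=6: DROP (t<42-3); WM=42
i=13 t=47 v=6: → [45,55),[42,52),[39,49); WM=45; [33,43) fires=1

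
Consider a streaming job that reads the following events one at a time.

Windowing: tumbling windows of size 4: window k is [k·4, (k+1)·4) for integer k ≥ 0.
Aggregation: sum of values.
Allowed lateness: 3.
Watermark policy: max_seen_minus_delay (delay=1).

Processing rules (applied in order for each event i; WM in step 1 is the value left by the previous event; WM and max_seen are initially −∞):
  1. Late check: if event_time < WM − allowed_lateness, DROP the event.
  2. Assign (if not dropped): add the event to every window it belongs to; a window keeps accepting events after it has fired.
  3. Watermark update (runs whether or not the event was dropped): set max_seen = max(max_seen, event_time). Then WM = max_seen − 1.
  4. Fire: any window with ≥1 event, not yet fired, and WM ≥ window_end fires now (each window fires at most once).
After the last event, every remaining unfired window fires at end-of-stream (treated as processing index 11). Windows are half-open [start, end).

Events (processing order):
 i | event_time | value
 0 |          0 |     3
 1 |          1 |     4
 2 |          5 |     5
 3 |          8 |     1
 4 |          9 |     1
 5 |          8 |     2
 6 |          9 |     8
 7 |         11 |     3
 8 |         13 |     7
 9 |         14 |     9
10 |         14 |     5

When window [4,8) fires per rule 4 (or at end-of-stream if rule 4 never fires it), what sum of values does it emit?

5

i=0 t=0 v=3: → [0,4); WM=-1
i=1 t=1 v=4: → [0,4); WM=0
i=2 t=5 v=5: → [4,8); WM=4; [0,4) fires=7
i=3 t=8 v=1: → [8,12); WM=7
i=4 t=9 v=1: → [8,12); WM=8; [4,8) fires=5
i=5 t=8 v=2: → [8,12); WM=8
i=6 t=9 v=8: → [8,12); WM=8
i=7 t=11 v=3: → [8,12); WM=10
i=8 t=13 v=7: → [12,16); WM=12; [8,12) fires=15
i=9 t=14 v=9: → [12,16); WM=13
i=10 t=14 v=5: → [12,16); WM=13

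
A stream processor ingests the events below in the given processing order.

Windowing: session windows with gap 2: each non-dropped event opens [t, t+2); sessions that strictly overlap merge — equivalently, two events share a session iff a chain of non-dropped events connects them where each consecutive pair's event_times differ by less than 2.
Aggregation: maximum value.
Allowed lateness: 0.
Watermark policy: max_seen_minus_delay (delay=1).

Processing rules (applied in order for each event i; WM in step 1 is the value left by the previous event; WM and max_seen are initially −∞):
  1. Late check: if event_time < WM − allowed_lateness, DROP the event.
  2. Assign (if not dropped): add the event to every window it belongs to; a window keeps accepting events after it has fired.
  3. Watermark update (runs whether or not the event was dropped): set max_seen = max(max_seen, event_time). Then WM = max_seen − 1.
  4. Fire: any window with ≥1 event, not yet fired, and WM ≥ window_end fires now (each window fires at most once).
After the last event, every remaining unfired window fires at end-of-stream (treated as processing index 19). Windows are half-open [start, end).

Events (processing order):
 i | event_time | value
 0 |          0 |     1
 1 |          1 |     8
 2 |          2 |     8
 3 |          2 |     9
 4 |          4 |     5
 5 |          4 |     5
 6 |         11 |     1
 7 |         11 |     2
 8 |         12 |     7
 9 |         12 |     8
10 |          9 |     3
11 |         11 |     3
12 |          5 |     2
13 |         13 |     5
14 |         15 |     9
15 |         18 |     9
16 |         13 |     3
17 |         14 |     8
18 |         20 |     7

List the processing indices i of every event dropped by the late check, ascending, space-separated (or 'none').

10 12 16 17

i=0 t=0 v=1: → [0,2); WM=-1
i=1 t=1 v=8: → [0,3); WM=0
i=2 t=2 v=8: → [0,4); WM=1
i=3 t=2 v=9: → [0,4); WM=1
i=4 t=4 v=5: → [4,6); WM=3
i=5 t=4 v=5: → [4,6); WM=3
i=6 t=11 v=1: → [11,13); WM=10
i=7 t=11 v=2: → [11,13); WM=10
i=8 t=12 v=7: → [11,14); WM=11
i=9 t=12 v=8: → [11,14); WM=11
i=10 t=9 v=3: DROP (t<11-0); WM=11
i=11 t=11 v=3: → [11,14); WM=11
i=12 t=5 v=2: DROP (t<11-0); WM=11
i=13 t=13 v=5: → [11,15); WM=12
i=14 t=15 v=9: → [15,17); WM=14
i=15 t=18 v=9: → [18,20); WM=17
i=16 t=13 v=3: DROP (t<17-0); WM=17
i=17 t=14 v=8: DROP (t<17-0); WM=17
i=18 t=20 v=7: → [20,22); WM=19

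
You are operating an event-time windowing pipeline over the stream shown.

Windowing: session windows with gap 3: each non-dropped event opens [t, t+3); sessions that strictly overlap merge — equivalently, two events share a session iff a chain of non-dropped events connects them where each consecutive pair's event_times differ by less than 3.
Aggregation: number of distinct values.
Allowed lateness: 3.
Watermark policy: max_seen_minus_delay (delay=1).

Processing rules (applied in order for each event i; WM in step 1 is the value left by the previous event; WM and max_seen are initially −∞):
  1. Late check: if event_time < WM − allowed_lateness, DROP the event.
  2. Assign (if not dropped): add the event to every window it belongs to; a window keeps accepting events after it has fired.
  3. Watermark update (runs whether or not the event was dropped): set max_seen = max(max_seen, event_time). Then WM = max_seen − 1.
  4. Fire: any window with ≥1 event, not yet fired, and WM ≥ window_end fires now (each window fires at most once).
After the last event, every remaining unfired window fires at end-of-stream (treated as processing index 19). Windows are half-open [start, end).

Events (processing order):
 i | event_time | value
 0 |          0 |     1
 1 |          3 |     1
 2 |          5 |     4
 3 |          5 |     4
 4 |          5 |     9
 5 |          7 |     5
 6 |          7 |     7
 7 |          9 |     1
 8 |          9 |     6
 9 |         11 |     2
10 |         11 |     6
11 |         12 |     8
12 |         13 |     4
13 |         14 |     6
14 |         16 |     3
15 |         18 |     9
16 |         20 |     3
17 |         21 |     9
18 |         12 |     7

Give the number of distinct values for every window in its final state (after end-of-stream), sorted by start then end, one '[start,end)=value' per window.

i=0 t=0 v=1: → [0,3); WM=-1
i=1 t=3 v=1: → [3,6); WM=2
i=2 t=5 v=4: → [3,8); WM=4
i=3 t=5 v=4: → [3,8); WM=4
i=4 t=5 v=9: → [3,8); WM=4
i=5 t=7 v=5: → [3,10); WM=6
i=6 t=7 v=7: → [3,10); WM=6
i=7 t=9 v=1: → [3,12); WM=8
i=8 t=9 v=6: → [3,12); WM=8
i=9 t=11 v=2: → [3,14); WM=10
i=10 t=11 v=6: → [3,14); WM=10
i=11 t=12 v=8: → [3,15); WM=11
i=12 t=13 v=4: → [3,16); WM=12
i=13 t=14 v=6: → [3,17); WM=13
i=14 t=16 v=3: → [3,19); WM=15
i=15 t=18 v=9: → [3,21); WM=17
i=16 t=20 v=3: → [3,23); WM=19
i=17 t=21 v=9: → [3,24); WM=20
i=18 t=12 v=7: DROP (t<20-3); WM=20

[0,3)=1 [3,24)=9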